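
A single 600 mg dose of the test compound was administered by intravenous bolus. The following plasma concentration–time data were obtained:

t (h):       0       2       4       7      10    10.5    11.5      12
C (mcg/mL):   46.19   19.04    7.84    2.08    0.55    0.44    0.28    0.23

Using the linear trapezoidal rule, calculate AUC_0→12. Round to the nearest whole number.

AUC = 112 mcg/mL·h

Trapezoidal AUC_0→12:
  [0→2]: (46.19+19.04)/2 × 2 = 65.23
  [2→4]: (19.04+7.84)/2 × 2 = 26.88
  [4→7]: (7.84+2.08)/2 × 3 = 14.88
  [7→10]: (2.08+0.55)/2 × 3 = 3.945
  [10→10.5]: (0.55+0.44)/2 × 0.5 = 0.2475
  [10.5→11.5]: (0.44+0.28)/2 × 1 = 0.36
  [11.5→12]: (0.28+0.23)/2 × 0.5 = 0.1275
  Sum = 111.67 mcg/mL·h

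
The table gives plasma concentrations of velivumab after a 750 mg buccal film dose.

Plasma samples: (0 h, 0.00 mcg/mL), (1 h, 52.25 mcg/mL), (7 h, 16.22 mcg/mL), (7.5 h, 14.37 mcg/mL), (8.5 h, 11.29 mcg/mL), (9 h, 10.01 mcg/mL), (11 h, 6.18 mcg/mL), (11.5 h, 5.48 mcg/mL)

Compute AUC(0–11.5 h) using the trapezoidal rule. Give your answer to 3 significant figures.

Trapezoidal AUC_0→11.5:
  [0→1]: (0.00+52.25)/2 × 1 = 26.125
  [1→7]: (52.25+16.22)/2 × 6 = 205.41
  [7→7.5]: (16.22+14.37)/2 × 0.5 = 7.6475
  [7.5→8.5]: (14.37+11.29)/2 × 1 = 12.83
  [8.5→9]: (11.29+10.01)/2 × 0.5 = 5.325
  [9→11]: (10.01+6.18)/2 × 2 = 16.19
  [11→11.5]: (6.18+5.48)/2 × 0.5 = 2.915
  Sum = 276.4425 mcg/mL·h

AUC = 276 mcg/mL·h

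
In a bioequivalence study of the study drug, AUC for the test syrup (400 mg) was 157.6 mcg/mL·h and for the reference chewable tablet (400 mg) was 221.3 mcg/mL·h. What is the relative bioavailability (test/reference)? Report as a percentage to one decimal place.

F_rel = (AUC_test/D_test) / (AUC_ref/D_ref)
      = (157.6/400) / (221.3/400)
      = 0.394 / 0.55325 = 0.7122 = 71.22%

F_rel = 71.2%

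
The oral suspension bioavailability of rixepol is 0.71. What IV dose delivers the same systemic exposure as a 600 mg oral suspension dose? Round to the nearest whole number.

Systemic exposure from an extravascular dose = F × D_ev, so the equivalent IV dose is F × D_ev.
D_iv = F × D_ev = 0.71 × 600 = 426 mg

D_iv = 426 mg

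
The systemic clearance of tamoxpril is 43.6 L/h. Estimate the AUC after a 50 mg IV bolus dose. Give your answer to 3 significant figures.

AUC_0→∞ = Dose_iv / CL
        = 50 / 43.6 = 1.14679 mg/L·h

AUC = 1.15 mg/L·h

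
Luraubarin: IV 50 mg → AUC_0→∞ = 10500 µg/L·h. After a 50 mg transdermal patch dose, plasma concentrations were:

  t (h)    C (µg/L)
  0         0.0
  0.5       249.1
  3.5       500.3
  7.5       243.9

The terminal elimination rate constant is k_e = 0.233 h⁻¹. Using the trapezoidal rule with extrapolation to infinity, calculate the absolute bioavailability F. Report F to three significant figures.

Trapezoidal AUC_0→7.5 (transdermal patch):
  [0→0.5]: (0.0+249.1)/2 × 0.5 = 62.275
  [0.5→3.5]: (249.1+500.3)/2 × 3 = 1124.1
  [3.5→7.5]: (500.3+243.9)/2 × 4 = 1488.4
  Sum = 2674.775 µg/L·h
Tail: C_last/k_e = 243.9/0.233 = 1046.781
AUC_0→∞ (transdermal patch) = 2674.775 + 1046.781 = 3721.556 µg/L·h
F = (AUC_ev/D_ev)/(AUC_iv/D_iv) = (3721.556/50)/(10500/50) = 74.43112/210 = 0.3544

F = 0.354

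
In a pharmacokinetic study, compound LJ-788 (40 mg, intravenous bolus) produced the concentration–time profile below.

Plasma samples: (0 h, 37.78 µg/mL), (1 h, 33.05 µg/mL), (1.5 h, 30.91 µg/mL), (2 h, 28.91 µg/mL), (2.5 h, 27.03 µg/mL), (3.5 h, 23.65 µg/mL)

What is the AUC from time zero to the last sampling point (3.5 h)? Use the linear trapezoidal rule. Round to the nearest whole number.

AUC = 106 µg/mL·h

Trapezoidal AUC_0→3.5:
  [0→1]: (37.78+33.05)/2 × 1 = 35.415
  [1→1.5]: (33.05+30.91)/2 × 0.5 = 15.99
  [1.5→2]: (30.91+28.91)/2 × 0.5 = 14.955
  [2→2.5]: (28.91+27.03)/2 × 0.5 = 13.985
  [2.5→3.5]: (27.03+23.65)/2 × 1 = 25.34
  Sum = 105.685 µg/mL·h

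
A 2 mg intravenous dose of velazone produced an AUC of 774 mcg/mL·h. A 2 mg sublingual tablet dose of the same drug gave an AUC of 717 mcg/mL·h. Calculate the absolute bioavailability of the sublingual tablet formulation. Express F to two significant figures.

F = (AUC_ev / D_ev) / (AUC_iv / D_iv)
  = (717/2) / (774/2)
  = 358.5 / 387 = 0.9264

F = 0.93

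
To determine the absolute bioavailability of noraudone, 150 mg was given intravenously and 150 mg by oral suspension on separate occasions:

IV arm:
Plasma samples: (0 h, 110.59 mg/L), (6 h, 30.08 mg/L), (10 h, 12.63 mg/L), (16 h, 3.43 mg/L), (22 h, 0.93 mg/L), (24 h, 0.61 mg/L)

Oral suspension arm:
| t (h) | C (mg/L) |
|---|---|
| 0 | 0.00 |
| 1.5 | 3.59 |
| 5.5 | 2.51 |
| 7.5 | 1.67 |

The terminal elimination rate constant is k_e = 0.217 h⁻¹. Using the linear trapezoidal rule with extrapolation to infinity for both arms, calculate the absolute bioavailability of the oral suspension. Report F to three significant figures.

Trapezoidal AUC_0→24 (IV):
  [0→6]: (110.59+30.08)/2 × 6 = 422.01
  [6→10]: (30.08+12.63)/2 × 4 = 85.42
  [10→16]: (12.63+3.43)/2 × 6 = 48.18
  [16→22]: (3.43+0.93)/2 × 6 = 13.08
  [22→24]: (0.93+0.61)/2 × 2 = 1.54
  Sum = 570.23 mg/L·h
IV tail: 0.61/0.217 = 2.811; AUC_iv,0→∞ = 570.23 + 2.811 = 573.041 mg/L·h
Trapezoidal AUC_0→7.5 (oral suspension):
  [0→1.5]: (0.00+3.59)/2 × 1.5 = 2.6925
  [1.5→5.5]: (3.59+2.51)/2 × 4 = 12.2
  [5.5→7.5]: (2.51+1.67)/2 × 2 = 4.18
  Sum = 19.0725 mg/L·h
oral suspension tail: 1.67/0.217 = 7.696; AUC_ev,0→∞ = 19.0725 + 7.696 = 26.7685 mg/L·h
F = (AUC_ev/D_ev)/(AUC_iv/D_iv) = (26.7685/150)/(573.041/150) = 0.178457/3.82027 = 0.0467

F = 0.0467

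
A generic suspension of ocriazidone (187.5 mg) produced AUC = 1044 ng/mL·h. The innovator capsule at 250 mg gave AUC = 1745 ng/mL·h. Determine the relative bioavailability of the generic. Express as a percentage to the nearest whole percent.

F_rel = (AUC_test/D_test) / (AUC_ref/D_ref)
      = (1044/187.5) / (1745/250)
      = 5.568 / 6.98 = 0.7977 = 79.77%

F_rel = 80%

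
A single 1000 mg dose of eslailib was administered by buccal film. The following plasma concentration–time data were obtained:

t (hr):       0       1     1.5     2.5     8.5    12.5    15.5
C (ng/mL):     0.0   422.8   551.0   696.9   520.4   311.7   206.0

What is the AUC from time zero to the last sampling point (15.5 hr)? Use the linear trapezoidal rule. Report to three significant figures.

AUC = 7170 ng/mL·hr

Trapezoidal AUC_0→15.5:
  [0→1]: (0.0+422.8)/2 × 1 = 211.4
  [1→1.5]: (422.8+551.0)/2 × 0.5 = 243.45
  [1.5→2.5]: (551.0+696.9)/2 × 1 = 623.95
  [2.5→8.5]: (696.9+520.4)/2 × 6 = 3651.9
  [8.5→12.5]: (520.4+311.7)/2 × 4 = 1664.2
  [12.5→15.5]: (311.7+206.0)/2 × 3 = 776.55
  Sum = 7171.45 ng/mL·hr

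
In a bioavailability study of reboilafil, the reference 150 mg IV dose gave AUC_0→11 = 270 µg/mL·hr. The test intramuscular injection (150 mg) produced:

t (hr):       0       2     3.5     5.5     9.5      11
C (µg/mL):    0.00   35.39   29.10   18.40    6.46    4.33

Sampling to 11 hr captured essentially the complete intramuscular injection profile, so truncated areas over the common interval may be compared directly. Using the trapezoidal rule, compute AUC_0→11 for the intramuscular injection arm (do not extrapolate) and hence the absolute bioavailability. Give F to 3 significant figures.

Trapezoidal AUC_0→11 (intramuscular injection):
  [0→2]: (0.00+35.39)/2 × 2 = 35.39
  [2→3.5]: (35.39+29.10)/2 × 1.5 = 48.3675
  [3.5→5.5]: (29.10+18.40)/2 × 2 = 47.5
  [5.5→9.5]: (18.40+6.46)/2 × 4 = 49.72
  [9.5→11]: (6.46+4.33)/2 × 1.5 = 8.0925
  Sum = 189.07 µg/mL·hr
F = (AUC_ev/D_ev)/(AUC_iv/D_iv) = (189.07/150)/(270/150) = 1.26047/1.8 = 0.7003

F = 0.700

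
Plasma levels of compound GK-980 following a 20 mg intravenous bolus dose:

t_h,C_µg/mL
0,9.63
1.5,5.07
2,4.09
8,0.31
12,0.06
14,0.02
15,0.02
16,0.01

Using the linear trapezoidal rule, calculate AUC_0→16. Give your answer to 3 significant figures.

AUC = 27.4 µg/mL·h

Trapezoidal AUC_0→16:
  [0→1.5]: (9.63+5.07)/2 × 1.5 = 11.025
  [1.5→2]: (5.07+4.09)/2 × 0.5 = 2.29
  [2→8]: (4.09+0.31)/2 × 6 = 13.2
  [8→12]: (0.31+0.06)/2 × 4 = 0.74
  [12→14]: (0.06+0.02)/2 × 2 = 0.08
  [14→15]: (0.02+0.02)/2 × 1 = 0.02
  [15→16]: (0.02+0.01)/2 × 1 = 0.015
  Sum = 27.37 µg/mL·h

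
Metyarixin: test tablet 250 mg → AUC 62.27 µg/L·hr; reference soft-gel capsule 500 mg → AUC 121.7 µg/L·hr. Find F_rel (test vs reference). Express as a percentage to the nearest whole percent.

F_rel = 102%

F_rel = (AUC_test/D_test) / (AUC_ref/D_ref)
      = (62.27/250) / (121.7/500)
      = 0.24908 / 0.2434 = 1.0233 = 102.33%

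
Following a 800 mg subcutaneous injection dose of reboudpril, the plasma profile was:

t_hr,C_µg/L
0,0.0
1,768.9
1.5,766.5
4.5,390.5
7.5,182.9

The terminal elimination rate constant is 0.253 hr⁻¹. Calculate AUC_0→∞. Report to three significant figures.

Trapezoidal AUC_0→7.5:
  [0→1]: (0.0+768.9)/2 × 1 = 384.45
  [1→1.5]: (768.9+766.5)/2 × 0.5 = 383.85
  [1.5→4.5]: (766.5+390.5)/2 × 3 = 1735.5
  [4.5→7.5]: (390.5+182.9)/2 × 3 = 860.1
  Sum = 3363.9 µg/L·hr
Extrapolated tail: C_last / k_e = 182.9 / 0.253 = 722.925
AUC_0→∞ = 3363.9 + 722.925 = 4086.825 µg/L·hr

AUC = 4090 µg/L·hr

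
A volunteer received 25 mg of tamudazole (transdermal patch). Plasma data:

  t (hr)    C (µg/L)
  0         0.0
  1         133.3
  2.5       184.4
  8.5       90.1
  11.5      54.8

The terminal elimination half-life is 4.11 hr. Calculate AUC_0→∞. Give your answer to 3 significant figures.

Trapezoidal AUC_0→11.5:
  [0→1]: (0.0+133.3)/2 × 1 = 66.65
  [1→2.5]: (133.3+184.4)/2 × 1.5 = 238.275
  [2.5→8.5]: (184.4+90.1)/2 × 6 = 823.5
  [8.5→11.5]: (90.1+54.8)/2 × 3 = 217.35
  Sum = 1345.775 µg/L·hr
k_e = ln2 / t½ = 0.693147 / 4.11 = 0.1686 hr^-1
Extrapolated tail: C_last / k_e = 54.8 / 0.1686 = 325.030
AUC_0→∞ = 1345.775 + 325.030 = 1670.805 µg/L·hr

AUC = 1670 µg/L·hr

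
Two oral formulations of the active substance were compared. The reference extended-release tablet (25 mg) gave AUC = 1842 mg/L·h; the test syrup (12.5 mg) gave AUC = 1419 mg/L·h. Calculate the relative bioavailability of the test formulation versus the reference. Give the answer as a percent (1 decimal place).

F_rel = (AUC_test/D_test) / (AUC_ref/D_ref)
      = (1419/12.5) / (1842/25)
      = 113.52 / 73.68 = 1.5407 = 154.07%

F_rel = 154.1%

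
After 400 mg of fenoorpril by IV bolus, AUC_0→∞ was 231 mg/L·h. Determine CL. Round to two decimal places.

CL = Dose_iv / AUC_0→∞
   = 400 / 231 = 1.7316 L/h

CL = 1.73 L/h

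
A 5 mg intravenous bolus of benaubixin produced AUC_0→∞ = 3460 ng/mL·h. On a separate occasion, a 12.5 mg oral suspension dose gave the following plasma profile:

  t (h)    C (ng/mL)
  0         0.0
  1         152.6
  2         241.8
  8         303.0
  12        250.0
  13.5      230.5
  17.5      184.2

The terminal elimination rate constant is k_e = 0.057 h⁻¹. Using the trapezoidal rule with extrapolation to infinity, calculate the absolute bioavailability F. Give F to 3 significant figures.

Trapezoidal AUC_0→17.5 (oral suspension):
  [0→1]: (0.0+152.6)/2 × 1 = 76.3
  [1→2]: (152.6+241.8)/2 × 1 = 197.2
  [2→8]: (241.8+303.0)/2 × 6 = 1634.4
  [8→12]: (303.0+250.0)/2 × 4 = 1106.0
  [12→13.5]: (250.0+230.5)/2 × 1.5 = 360.375
  [13.5→17.5]: (230.5+184.2)/2 × 4 = 829.4
  Sum = 4203.675 ng/mL·h
Tail: C_last/k_e = 184.2/0.057 = 3231.579
AUC_0→∞ (oral suspension) = 4203.675 + 3231.579 = 7435.254 ng/mL·h
F = (AUC_ev/D_ev)/(AUC_iv/D_iv) = (7435.254/12.5)/(3460/5) = 594.82032/692 = 0.8596

F = 0.860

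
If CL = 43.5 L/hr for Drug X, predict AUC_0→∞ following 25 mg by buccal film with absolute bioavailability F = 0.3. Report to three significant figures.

AUC_0→∞ = F × Dose / CL
        = 0.3 × 25 / 43.5 = 0.172414 mg/L·hr

AUC = 0.172 mg/L·hr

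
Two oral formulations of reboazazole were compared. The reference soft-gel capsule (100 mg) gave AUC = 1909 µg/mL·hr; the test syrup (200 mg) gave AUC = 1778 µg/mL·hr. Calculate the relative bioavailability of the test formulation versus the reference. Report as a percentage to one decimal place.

F_rel = 46.6%

F_rel = (AUC_test/D_test) / (AUC_ref/D_ref)
      = (1778/200) / (1909/100)
      = 8.89 / 19.09 = 0.4657 = 46.57%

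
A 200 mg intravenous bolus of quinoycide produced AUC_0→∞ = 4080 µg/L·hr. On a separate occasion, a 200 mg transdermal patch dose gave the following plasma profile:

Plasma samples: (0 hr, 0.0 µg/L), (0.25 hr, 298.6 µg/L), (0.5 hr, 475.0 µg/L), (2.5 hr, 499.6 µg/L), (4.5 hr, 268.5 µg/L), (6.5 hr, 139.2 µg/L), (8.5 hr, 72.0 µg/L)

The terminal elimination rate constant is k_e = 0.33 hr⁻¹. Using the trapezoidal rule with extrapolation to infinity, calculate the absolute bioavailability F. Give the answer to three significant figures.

Trapezoidal AUC_0→8.5 (transdermal patch):
  [0→0.25]: (0.0+298.6)/2 × 0.25 = 37.325
  [0.25→0.5]: (298.6+475.0)/2 × 0.25 = 96.7
  [0.5→2.5]: (475.0+499.6)/2 × 2 = 974.6
  [2.5→4.5]: (499.6+268.5)/2 × 2 = 768.1
  [4.5→6.5]: (268.5+139.2)/2 × 2 = 407.7
  [6.5→8.5]: (139.2+72.0)/2 × 2 = 211.2
  Sum = 2495.625 µg/L·hr
Tail: C_last/k_e = 72.0/0.33 = 218.182
AUC_0→∞ (transdermal patch) = 2495.625 + 218.182 = 2713.807 µg/L·hr
F = (AUC_ev/D_ev)/(AUC_iv/D_iv) = (2713.807/200)/(4080/200) = 13.569035/20.4 = 0.6651

F = 0.665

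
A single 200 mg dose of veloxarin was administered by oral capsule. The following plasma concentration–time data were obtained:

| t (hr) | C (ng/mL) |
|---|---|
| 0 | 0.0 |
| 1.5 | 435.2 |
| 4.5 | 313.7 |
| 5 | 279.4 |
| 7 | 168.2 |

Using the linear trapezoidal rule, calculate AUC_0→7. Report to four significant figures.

Trapezoidal AUC_0→7:
  [0→1.5]: (0.0+435.2)/2 × 1.5 = 326.4
  [1.5→4.5]: (435.2+313.7)/2 × 3 = 1123.35
  [4.5→5]: (313.7+279.4)/2 × 0.5 = 148.275
  [5→7]: (279.4+168.2)/2 × 2 = 447.6
  Sum = 2045.625 ng/mL·hr

AUC = 2046 ng/mL·hr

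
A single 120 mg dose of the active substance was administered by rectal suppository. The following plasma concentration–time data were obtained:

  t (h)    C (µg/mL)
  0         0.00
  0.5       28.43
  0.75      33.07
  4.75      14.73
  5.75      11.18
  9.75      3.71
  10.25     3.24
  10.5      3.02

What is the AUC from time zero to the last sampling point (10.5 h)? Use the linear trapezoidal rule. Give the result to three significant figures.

Trapezoidal AUC_0→10.5:
  [0→0.5]: (0.00+28.43)/2 × 0.5 = 7.1075
  [0.5→0.75]: (28.43+33.07)/2 × 0.25 = 7.6875
  [0.75→4.75]: (33.07+14.73)/2 × 4 = 95.6
  [4.75→5.75]: (14.73+11.18)/2 × 1 = 12.955
  [5.75→9.75]: (11.18+3.71)/2 × 4 = 29.78
  [9.75→10.25]: (3.71+3.24)/2 × 0.5 = 1.7375
  [10.25→10.5]: (3.24+3.02)/2 × 0.25 = 0.7825
  Sum = 155.65 µg/mL·h

AUC = 156 µg/mL·h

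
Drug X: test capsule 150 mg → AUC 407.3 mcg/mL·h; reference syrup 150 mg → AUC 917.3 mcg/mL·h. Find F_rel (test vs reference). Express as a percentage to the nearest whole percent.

F_rel = (AUC_test/D_test) / (AUC_ref/D_ref)
      = (407.3/150) / (917.3/150)
      = 2.71533 / 6.11533 = 0.4440 = 44.40%

F_rel = 44%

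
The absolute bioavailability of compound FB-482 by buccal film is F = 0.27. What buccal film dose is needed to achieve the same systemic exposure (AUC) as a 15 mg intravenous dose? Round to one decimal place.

D_buccal = 55.6 mg

For equal systemic exposure: F × D_ev = D_iv
D_ev = D_iv / F = 15 / 0.27 = 55.5556 mg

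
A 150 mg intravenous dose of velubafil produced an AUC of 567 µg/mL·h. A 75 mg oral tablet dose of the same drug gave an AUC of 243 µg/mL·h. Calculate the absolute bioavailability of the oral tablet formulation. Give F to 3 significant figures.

F = 0.857

F = (AUC_ev / D_ev) / (AUC_iv / D_iv)
  = (243/75) / (567/150)
  = 3.24 / 3.78 = 0.8571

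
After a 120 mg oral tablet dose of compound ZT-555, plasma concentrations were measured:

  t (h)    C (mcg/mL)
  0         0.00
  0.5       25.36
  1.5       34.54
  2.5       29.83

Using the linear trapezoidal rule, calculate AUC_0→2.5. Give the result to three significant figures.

AUC = 68.5 mcg/mL·h

Trapezoidal AUC_0→2.5:
  [0→0.5]: (0.00+25.36)/2 × 0.5 = 6.34
  [0.5→1.5]: (25.36+34.54)/2 × 1 = 29.95
  [1.5→2.5]: (34.54+29.83)/2 × 1 = 32.185
  Sum = 68.475 mcg/mL·h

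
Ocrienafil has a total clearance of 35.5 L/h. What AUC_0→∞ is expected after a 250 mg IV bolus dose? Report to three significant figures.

AUC = 7.04 mg/L·h

AUC_0→∞ = Dose_iv / CL
        = 250 / 35.5 = 7.04225 mg/L·h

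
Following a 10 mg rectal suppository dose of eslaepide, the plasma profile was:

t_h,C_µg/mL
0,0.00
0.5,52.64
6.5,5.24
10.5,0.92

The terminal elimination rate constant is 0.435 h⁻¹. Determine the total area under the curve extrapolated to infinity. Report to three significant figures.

AUC = 201 µg/mL·h

Trapezoidal AUC_0→10.5:
  [0→0.5]: (0.00+52.64)/2 × 0.5 = 13.16
  [0.5→6.5]: (52.64+5.24)/2 × 6 = 173.64
  [6.5→10.5]: (5.24+0.92)/2 × 4 = 12.32
  Sum = 199.12 µg/mL·h
Extrapolated tail: C_last / k_e = 0.92 / 0.435 = 2.115
AUC_0→∞ = 199.12 + 2.115 = 201.235 µg/mL·h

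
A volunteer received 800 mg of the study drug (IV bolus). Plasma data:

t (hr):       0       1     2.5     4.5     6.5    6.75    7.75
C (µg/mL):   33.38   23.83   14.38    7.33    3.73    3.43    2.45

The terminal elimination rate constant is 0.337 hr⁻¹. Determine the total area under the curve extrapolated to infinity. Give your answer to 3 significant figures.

Trapezoidal AUC_0→7.75:
  [0→1]: (33.38+23.83)/2 × 1 = 28.605
  [1→2.5]: (23.83+14.38)/2 × 1.5 = 28.6575
  [2.5→4.5]: (14.38+7.33)/2 × 2 = 21.71
  [4.5→6.5]: (7.33+3.73)/2 × 2 = 11.06
  [6.5→6.75]: (3.73+3.43)/2 × 0.25 = 0.895
  [6.75→7.75]: (3.43+2.45)/2 × 1 = 2.94
  Sum = 93.8675 µg/mL·hr
Extrapolated tail: C_last / k_e = 2.45 / 0.337 = 7.270
AUC_0→∞ = 93.8675 + 7.270 = 101.1375 µg/mL·hr

AUC = 101 µg/mL·hr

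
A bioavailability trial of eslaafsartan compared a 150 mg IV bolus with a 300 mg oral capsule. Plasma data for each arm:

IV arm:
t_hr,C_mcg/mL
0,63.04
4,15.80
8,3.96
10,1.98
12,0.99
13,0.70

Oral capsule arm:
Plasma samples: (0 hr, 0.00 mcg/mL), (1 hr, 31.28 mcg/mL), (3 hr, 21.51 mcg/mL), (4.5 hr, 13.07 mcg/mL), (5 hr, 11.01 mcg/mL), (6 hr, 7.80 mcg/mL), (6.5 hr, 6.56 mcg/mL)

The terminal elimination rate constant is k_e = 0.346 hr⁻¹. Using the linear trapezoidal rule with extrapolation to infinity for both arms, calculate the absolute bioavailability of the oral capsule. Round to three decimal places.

F = 0.317

Trapezoidal AUC_0→13 (IV):
  [0→4]: (63.04+15.80)/2 × 4 = 157.68
  [4→8]: (15.80+3.96)/2 × 4 = 39.52
  [8→10]: (3.96+1.98)/2 × 2 = 5.94
  [10→12]: (1.98+0.99)/2 × 2 = 2.97
  [12→13]: (0.99+0.70)/2 × 1 = 0.845
  Sum = 206.955 mcg/mL·hr
IV tail: 0.70/0.346 = 2.023; AUC_iv,0→∞ = 206.955 + 2.023 = 208.978 mcg/mL·hr
Trapezoidal AUC_0→6.5 (oral capsule):
  [0→1]: (0.00+31.28)/2 × 1 = 15.64
  [1→3]: (31.28+21.51)/2 × 2 = 52.79
  [3→4.5]: (21.51+13.07)/2 × 1.5 = 25.935
  [4.5→5]: (13.07+11.01)/2 × 0.5 = 6.02
  [5→6]: (11.01+7.80)/2 × 1 = 9.405
  [6→6.5]: (7.80+6.56)/2 × 0.5 = 3.59
  Sum = 113.38 mcg/mL·hr
oral capsule tail: 6.56/0.346 = 18.960; AUC_ev,0→∞ = 113.38 + 18.960 = 132.34 mcg/mL·hr
F = (AUC_ev/D_ev)/(AUC_iv/D_iv) = (132.34/300)/(208.978/150) = 0.441133/1.39319 = 0.3166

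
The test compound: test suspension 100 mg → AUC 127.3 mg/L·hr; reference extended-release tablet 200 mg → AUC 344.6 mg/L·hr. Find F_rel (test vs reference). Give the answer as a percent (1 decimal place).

F_rel = 73.9%

F_rel = (AUC_test/D_test) / (AUC_ref/D_ref)
      = (127.3/100) / (344.6/200)
      = 1.273 / 1.723 = 0.7388 = 73.88%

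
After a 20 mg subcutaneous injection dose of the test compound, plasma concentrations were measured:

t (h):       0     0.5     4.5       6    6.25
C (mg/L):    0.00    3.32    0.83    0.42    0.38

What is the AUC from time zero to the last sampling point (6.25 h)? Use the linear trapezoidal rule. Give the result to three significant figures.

AUC = 10.2 mg/L·h

Trapezoidal AUC_0→6.25:
  [0→0.5]: (0.00+3.32)/2 × 0.5 = 0.83
  [0.5→4.5]: (3.32+0.83)/2 × 4 = 8.3
  [4.5→6]: (0.83+0.42)/2 × 1.5 = 0.9375
  [6→6.25]: (0.42+0.38)/2 × 0.25 = 0.1
  Sum = 10.1675 mg/L·h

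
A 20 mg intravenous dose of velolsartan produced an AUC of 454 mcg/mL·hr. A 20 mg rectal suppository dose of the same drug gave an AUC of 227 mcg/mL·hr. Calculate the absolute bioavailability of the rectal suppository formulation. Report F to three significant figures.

F = (AUC_ev / D_ev) / (AUC_iv / D_iv)
  = (227/20) / (454/20)
  = 11.35 / 22.7 = 0.5000

F = 0.500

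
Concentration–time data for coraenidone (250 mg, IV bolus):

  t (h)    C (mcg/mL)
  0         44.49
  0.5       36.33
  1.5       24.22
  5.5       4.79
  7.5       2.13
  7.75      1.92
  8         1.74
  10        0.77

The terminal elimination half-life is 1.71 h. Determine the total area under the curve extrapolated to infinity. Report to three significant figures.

Trapezoidal AUC_0→10:
  [0→0.5]: (44.49+36.33)/2 × 0.5 = 20.205
  [0.5→1.5]: (36.33+24.22)/2 × 1 = 30.275
  [1.5→5.5]: (24.22+4.79)/2 × 4 = 58.02
  [5.5→7.5]: (4.79+2.13)/2 × 2 = 6.92
  [7.5→7.75]: (2.13+1.92)/2 × 0.25 = 0.50625
  [7.75→8]: (1.92+1.74)/2 × 0.25 = 0.4575
  [8→10]: (1.74+0.77)/2 × 2 = 2.51
  Sum = 118.89375 mcg/mL·h
k_e = ln2 / t½ = 0.693147 / 1.71 = 0.4053 h^-1
Extrapolated tail: C_last / k_e = 0.77 / 0.4053 = 1.900
AUC_0→∞ = 118.89375 + 1.900 = 120.79375 mcg/mL·h

AUC = 121 mcg/mL·h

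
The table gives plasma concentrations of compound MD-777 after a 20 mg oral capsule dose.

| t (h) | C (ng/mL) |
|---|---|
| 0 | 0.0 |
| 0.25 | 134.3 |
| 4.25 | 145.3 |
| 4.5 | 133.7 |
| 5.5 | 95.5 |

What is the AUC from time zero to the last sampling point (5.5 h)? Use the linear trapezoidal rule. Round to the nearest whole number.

Trapezoidal AUC_0→5.5:
  [0→0.25]: (0.0+134.3)/2 × 0.25 = 16.7875
  [0.25→4.25]: (134.3+145.3)/2 × 4 = 559.2
  [4.25→4.5]: (145.3+133.7)/2 × 0.25 = 34.875
  [4.5→5.5]: (133.7+95.5)/2 × 1 = 114.6
  Sum = 725.4625 ng/mL·h

AUC = 725 ng/mL·h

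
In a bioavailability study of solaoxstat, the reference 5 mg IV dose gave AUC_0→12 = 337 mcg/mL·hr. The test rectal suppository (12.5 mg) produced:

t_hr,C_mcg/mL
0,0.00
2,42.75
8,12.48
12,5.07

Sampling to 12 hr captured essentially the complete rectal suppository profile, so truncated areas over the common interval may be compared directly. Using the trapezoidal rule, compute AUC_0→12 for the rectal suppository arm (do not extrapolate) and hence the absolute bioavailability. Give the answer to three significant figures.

F = 0.289

Trapezoidal AUC_0→12 (rectal suppository):
  [0→2]: (0.00+42.75)/2 × 2 = 42.75
  [2→8]: (42.75+12.48)/2 × 6 = 165.69
  [8→12]: (12.48+5.07)/2 × 4 = 35.1
  Sum = 243.54 mcg/mL·hr
F = (AUC_ev/D_ev)/(AUC_iv/D_iv) = (243.54/12.5)/(337/5) = 19.4832/67.4 = 0.2891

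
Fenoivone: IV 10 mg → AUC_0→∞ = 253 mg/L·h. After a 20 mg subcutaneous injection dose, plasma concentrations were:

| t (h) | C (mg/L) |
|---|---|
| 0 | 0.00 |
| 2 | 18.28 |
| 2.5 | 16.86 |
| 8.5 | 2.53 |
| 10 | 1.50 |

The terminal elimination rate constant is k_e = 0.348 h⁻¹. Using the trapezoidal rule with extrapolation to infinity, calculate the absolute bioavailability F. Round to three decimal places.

Trapezoidal AUC_0→10 (subcutaneous injection):
  [0→2]: (0.00+18.28)/2 × 2 = 18.28
  [2→2.5]: (18.28+16.86)/2 × 0.5 = 8.785
  [2.5→8.5]: (16.86+2.53)/2 × 6 = 58.17
  [8.5→10]: (2.53+1.50)/2 × 1.5 = 3.0225
  Sum = 88.2575 mg/L·h
Tail: C_last/k_e = 1.50/0.348 = 4.310
AUC_0→∞ (subcutaneous injection) = 88.2575 + 4.310 = 92.5675 mg/L·h
F = (AUC_ev/D_ev)/(AUC_iv/D_iv) = (92.5675/20)/(253/10) = 4.628375/25.3 = 0.1829

F = 0.183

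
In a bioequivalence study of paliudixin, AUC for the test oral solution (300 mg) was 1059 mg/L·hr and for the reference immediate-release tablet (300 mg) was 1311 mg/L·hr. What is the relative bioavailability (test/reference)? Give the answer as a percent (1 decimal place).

F_rel = (AUC_test/D_test) / (AUC_ref/D_ref)
      = (1059/300) / (1311/300)
      = 3.53 / 4.37 = 0.8078 = 80.78%

F_rel = 80.8%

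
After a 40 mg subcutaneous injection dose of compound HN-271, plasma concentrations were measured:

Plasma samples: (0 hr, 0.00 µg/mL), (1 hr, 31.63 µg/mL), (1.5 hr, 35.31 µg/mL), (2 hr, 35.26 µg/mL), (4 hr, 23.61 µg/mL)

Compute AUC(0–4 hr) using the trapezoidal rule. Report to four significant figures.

AUC = 109.1 µg/mL·hr

Trapezoidal AUC_0→4:
  [0→1]: (0.00+31.63)/2 × 1 = 15.815
  [1→1.5]: (31.63+35.31)/2 × 0.5 = 16.735
  [1.5→2]: (35.31+35.26)/2 × 0.5 = 17.6425
  [2→4]: (35.26+23.61)/2 × 2 = 58.87
  Sum = 109.0625 µg/mL·hr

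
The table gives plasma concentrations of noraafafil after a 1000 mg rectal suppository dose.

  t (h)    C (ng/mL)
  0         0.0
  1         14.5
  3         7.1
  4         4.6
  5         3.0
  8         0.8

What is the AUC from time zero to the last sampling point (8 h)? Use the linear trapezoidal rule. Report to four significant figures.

AUC = 44.20 ng/mL·h

Trapezoidal AUC_0→8:
  [0→1]: (0.0+14.5)/2 × 1 = 7.25
  [1→3]: (14.5+7.1)/2 × 2 = 21.6
  [3→4]: (7.1+4.6)/2 × 1 = 5.85
  [4→5]: (4.6+3.0)/2 × 1 = 3.8
  [5→8]: (3.0+0.8)/2 × 3 = 5.7
  Sum = 44.2 ng/mL·h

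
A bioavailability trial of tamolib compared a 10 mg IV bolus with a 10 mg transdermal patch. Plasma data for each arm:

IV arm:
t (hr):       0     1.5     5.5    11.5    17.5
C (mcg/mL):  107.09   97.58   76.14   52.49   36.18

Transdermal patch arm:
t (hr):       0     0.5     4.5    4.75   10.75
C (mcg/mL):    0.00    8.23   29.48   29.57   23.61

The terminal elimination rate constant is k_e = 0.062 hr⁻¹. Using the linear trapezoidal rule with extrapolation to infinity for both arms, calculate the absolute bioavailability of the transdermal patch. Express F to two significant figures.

F = 0.36

Trapezoidal AUC_0→17.5 (IV):
  [0→1.5]: (107.09+97.58)/2 × 1.5 = 153.5025
  [1.5→5.5]: (97.58+76.14)/2 × 4 = 347.44
  [5.5→11.5]: (76.14+52.49)/2 × 6 = 385.89
  [11.5→17.5]: (52.49+36.18)/2 × 6 = 266.01
  Sum = 1152.8425 mcg/mL·hr
IV tail: 36.18/0.062 = 583.548; AUC_iv,0→∞ = 1152.8425 + 583.548 = 1736.3905 mcg/mL·hr
Trapezoidal AUC_0→10.75 (transdermal patch):
  [0→0.5]: (0.00+8.23)/2 × 0.5 = 2.0575
  [0.5→4.5]: (8.23+29.48)/2 × 4 = 75.42
  [4.5→4.75]: (29.48+29.57)/2 × 0.25 = 7.38125
  [4.75→10.75]: (29.57+23.61)/2 × 6 = 159.54
  Sum = 244.39875 mcg/mL·hr
transdermal patch tail: 23.61/0.062 = 380.806; AUC_ev,0→∞ = 244.39875 + 380.806 = 625.20475 mcg/mL·hr
F = (AUC_ev/D_ev)/(AUC_iv/D_iv) = (625.20475/10)/(1736.3905/10) = 62.520475/173.63905 = 0.3601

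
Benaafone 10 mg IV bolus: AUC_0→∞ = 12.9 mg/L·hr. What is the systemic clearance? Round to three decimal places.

CL = 0.775 L/hr

CL = Dose_iv / AUC_0→∞
   = 10 / 12.9 = 0.775194 L/hr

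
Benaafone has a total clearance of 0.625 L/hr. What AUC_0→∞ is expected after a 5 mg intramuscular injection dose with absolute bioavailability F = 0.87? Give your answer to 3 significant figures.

AUC_0→∞ = F × Dose / CL
        = 0.87 × 5 / 0.625 = 6.96 mg/L·hr

AUC = 6.96 mg/L·hr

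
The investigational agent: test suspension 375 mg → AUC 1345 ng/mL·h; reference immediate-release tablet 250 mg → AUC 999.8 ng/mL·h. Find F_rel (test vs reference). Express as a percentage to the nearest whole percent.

F_rel = (AUC_test/D_test) / (AUC_ref/D_ref)
      = (1345/375) / (999.8/250)
      = 3.58667 / 3.9992 = 0.8968 = 89.68%

F_rel = 90%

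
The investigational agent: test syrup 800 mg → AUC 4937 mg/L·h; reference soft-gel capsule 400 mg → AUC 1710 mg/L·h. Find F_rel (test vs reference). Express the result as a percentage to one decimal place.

F_rel = 144.4%

F_rel = (AUC_test/D_test) / (AUC_ref/D_ref)
      = (4937/800) / (1710/400)
      = 6.17125 / 4.275 = 1.4436 = 144.36%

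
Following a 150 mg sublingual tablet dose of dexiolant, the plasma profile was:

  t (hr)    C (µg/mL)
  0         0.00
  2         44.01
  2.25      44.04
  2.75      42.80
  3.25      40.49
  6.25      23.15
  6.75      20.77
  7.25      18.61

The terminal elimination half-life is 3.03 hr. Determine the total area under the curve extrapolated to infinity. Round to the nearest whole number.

Trapezoidal AUC_0→7.25:
  [0→2]: (0.00+44.01)/2 × 2 = 44.01
  [2→2.25]: (44.01+44.04)/2 × 0.25 = 11.00625
  [2.25→2.75]: (44.04+42.80)/2 × 0.5 = 21.71
  [2.75→3.25]: (42.80+40.49)/2 × 0.5 = 20.8225
  [3.25→6.25]: (40.49+23.15)/2 × 3 = 95.46
  [6.25→6.75]: (23.15+20.77)/2 × 0.5 = 10.98
  [6.75→7.25]: (20.77+18.61)/2 × 0.5 = 9.845
  Sum = 213.83375 µg/mL·hr
k_e = ln2 / t½ = 0.693147 / 3.03 = 0.2288 hr^-1
Extrapolated tail: C_last / k_e = 18.61 / 0.2288 = 81.337
AUC_0→∞ = 213.83375 + 81.337 = 295.17075 µg/mL·hr

AUC = 295 µg/mL·hr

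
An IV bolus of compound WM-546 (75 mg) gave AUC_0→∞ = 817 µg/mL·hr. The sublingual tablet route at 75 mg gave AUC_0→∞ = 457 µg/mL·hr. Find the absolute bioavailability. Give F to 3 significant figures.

F = 0.559

F = (AUC_ev / D_ev) / (AUC_iv / D_iv)
  = (457/75) / (817/75)
  = 6.09333 / 10.8933 = 0.5594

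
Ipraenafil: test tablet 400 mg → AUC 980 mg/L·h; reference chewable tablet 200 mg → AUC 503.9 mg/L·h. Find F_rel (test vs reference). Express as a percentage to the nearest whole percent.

F_rel = 97%

F_rel = (AUC_test/D_test) / (AUC_ref/D_ref)
      = (980/400) / (503.9/200)
      = 2.45 / 2.5195 = 0.9724 = 97.24%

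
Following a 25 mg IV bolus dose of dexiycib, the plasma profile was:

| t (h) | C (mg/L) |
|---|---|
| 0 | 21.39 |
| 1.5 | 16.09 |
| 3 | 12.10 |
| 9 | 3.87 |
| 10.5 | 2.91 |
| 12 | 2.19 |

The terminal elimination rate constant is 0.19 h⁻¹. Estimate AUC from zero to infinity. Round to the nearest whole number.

AUC = 118 mg/L·h

Trapezoidal AUC_0→12:
  [0→1.5]: (21.39+16.09)/2 × 1.5 = 28.11
  [1.5→3]: (16.09+12.10)/2 × 1.5 = 21.1425
  [3→9]: (12.10+3.87)/2 × 6 = 47.91
  [9→10.5]: (3.87+2.91)/2 × 1.5 = 5.085
  [10.5→12]: (2.91+2.19)/2 × 1.5 = 3.825
  Sum = 106.0725 mg/L·h
Extrapolated tail: C_last / k_e = 2.19 / 0.19 = 11.526
AUC_0→∞ = 106.0725 + 11.526 = 117.5985 mg/L·h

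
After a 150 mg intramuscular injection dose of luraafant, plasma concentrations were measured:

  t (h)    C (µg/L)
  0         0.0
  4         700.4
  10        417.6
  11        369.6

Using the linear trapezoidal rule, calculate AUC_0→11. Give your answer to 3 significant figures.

AUC = 5150 µg/L·h

Trapezoidal AUC_0→11:
  [0→4]: (0.0+700.4)/2 × 4 = 1400.8
  [4→10]: (700.4+417.6)/2 × 6 = 3354.0
  [10→11]: (417.6+369.6)/2 × 1 = 393.6
  Sum = 5148.4 µg/L·h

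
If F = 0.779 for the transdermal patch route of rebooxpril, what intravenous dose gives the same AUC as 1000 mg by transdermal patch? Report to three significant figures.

Systemic exposure from an extravascular dose = F × D_ev, so the equivalent IV dose is F × D_ev.
D_iv = F × D_ev = 0.779 × 1000 = 779 mg

D_iv = 779 mg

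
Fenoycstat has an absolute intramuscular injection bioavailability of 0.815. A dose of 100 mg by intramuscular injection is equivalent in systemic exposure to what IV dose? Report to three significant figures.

D_iv = 81.5 mg

Systemic exposure from an extravascular dose = F × D_ev, so the equivalent IV dose is F × D_ev.
D_iv = F × D_ev = 0.815 × 100 = 81.5 mg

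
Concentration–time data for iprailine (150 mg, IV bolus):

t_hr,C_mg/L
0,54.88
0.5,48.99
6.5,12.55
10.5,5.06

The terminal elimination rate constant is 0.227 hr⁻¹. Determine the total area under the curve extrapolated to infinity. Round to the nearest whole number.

AUC = 268 mg/L·hr

Trapezoidal AUC_0→10.5:
  [0→0.5]: (54.88+48.99)/2 × 0.5 = 25.9675
  [0.5→6.5]: (48.99+12.55)/2 × 6 = 184.62
  [6.5→10.5]: (12.55+5.06)/2 × 4 = 35.22
  Sum = 245.8075 mg/L·hr
Extrapolated tail: C_last / k_e = 5.06 / 0.227 = 22.291
AUC_0→∞ = 245.8075 + 22.291 = 268.0985 mg/L·hr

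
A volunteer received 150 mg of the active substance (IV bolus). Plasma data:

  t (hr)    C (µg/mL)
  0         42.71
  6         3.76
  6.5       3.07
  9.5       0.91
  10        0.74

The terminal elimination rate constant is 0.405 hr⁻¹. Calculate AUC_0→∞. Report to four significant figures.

AUC = 149.3 µg/mL·hr

Trapezoidal AUC_0→10:
  [0→6]: (42.71+3.76)/2 × 6 = 139.41
  [6→6.5]: (3.76+3.07)/2 × 0.5 = 1.7075
  [6.5→9.5]: (3.07+0.91)/2 × 3 = 5.97
  [9.5→10]: (0.91+0.74)/2 × 0.5 = 0.4125
  Sum = 147.5 µg/mL·hr
Extrapolated tail: C_last / k_e = 0.74 / 0.405 = 1.827
AUC_0→∞ = 147.5 + 1.827 = 149.327 µg/mL·hr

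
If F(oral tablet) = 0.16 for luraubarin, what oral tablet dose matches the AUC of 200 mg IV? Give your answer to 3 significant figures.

D_oral = 1250 mg

For equal systemic exposure: F × D_ev = D_iv
D_ev = D_iv / F = 200 / 0.16 = 1250 mg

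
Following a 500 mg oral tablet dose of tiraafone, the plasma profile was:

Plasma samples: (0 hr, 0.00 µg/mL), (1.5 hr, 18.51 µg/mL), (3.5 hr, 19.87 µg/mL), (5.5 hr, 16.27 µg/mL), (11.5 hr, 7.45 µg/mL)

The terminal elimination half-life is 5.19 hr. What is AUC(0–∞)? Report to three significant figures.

Trapezoidal AUC_0→11.5:
  [0→1.5]: (0.00+18.51)/2 × 1.5 = 13.8825
  [1.5→3.5]: (18.51+19.87)/2 × 2 = 38.38
  [3.5→5.5]: (19.87+16.27)/2 × 2 = 36.14
  [5.5→11.5]: (16.27+7.45)/2 × 6 = 71.16
  Sum = 159.5625 µg/mL·hr
k_e = ln2 / t½ = 0.693147 / 5.19 = 0.1336 hr^-1
Extrapolated tail: C_last / k_e = 7.45 / 0.1336 = 55.763
AUC_0→∞ = 159.5625 + 55.763 = 215.3255 µg/mL·hr

AUC = 215 µg/mL·hr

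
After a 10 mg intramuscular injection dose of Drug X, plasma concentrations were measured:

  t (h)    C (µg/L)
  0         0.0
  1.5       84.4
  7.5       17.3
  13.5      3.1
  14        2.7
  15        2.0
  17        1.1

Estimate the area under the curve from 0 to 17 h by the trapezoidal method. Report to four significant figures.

AUC = 436.5 µg/L·h

Trapezoidal AUC_0→17:
  [0→1.5]: (0.0+84.4)/2 × 1.5 = 63.3
  [1.5→7.5]: (84.4+17.3)/2 × 6 = 305.1
  [7.5→13.5]: (17.3+3.1)/2 × 6 = 61.2
  [13.5→14]: (3.1+2.7)/2 × 0.5 = 1.45
  [14→15]: (2.7+2.0)/2 × 1 = 2.35
  [15→17]: (2.0+1.1)/2 × 2 = 3.1
  Sum = 436.5 µg/L·h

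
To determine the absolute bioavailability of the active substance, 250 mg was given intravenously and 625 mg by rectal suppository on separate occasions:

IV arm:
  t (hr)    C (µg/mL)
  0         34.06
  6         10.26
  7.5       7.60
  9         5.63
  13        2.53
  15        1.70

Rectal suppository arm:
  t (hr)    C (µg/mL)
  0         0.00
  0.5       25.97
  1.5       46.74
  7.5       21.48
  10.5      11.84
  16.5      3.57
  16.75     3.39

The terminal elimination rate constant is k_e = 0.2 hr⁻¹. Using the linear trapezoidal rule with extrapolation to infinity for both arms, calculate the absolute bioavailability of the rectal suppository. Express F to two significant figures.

F = 0.78

Trapezoidal AUC_0→15 (IV):
  [0→6]: (34.06+10.26)/2 × 6 = 132.96
  [6→7.5]: (10.26+7.60)/2 × 1.5 = 13.395
  [7.5→9]: (7.60+5.63)/2 × 1.5 = 9.9225
  [9→13]: (5.63+2.53)/2 × 4 = 16.32
  [13→15]: (2.53+1.70)/2 × 2 = 4.23
  Sum = 176.8275 µg/mL·hr
IV tail: 1.70/0.2 = 8.500; AUC_iv,0→∞ = 176.8275 + 8.500 = 185.3275 µg/mL·hr
Trapezoidal AUC_0→16.75 (rectal suppository):
  [0→0.5]: (0.00+25.97)/2 × 0.5 = 6.4925
  [0.5→1.5]: (25.97+46.74)/2 × 1 = 36.355
  [1.5→7.5]: (46.74+21.48)/2 × 6 = 204.66
  [7.5→10.5]: (21.48+11.84)/2 × 3 = 49.98
  [10.5→16.5]: (11.84+3.57)/2 × 6 = 46.23
  [16.5→16.75]: (3.57+3.39)/2 × 0.25 = 0.87
  Sum = 344.5875 µg/mL·hr
rectal suppository tail: 3.39/0.2 = 16.950; AUC_ev,0→∞ = 344.5875 + 16.950 = 361.5375 µg/mL·hr
F = (AUC_ev/D_ev)/(AUC_iv/D_iv) = (361.5375/625)/(185.3275/250) = 0.57846/0.74131 = 0.7803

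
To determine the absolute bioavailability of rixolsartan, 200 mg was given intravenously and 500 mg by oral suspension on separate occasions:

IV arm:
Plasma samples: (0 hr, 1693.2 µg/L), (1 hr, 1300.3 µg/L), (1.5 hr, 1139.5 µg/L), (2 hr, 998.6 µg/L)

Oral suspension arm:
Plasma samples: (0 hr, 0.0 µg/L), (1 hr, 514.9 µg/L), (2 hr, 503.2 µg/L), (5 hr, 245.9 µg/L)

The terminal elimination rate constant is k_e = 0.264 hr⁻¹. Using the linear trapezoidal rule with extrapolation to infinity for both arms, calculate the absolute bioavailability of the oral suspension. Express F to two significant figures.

Trapezoidal AUC_0→2 (IV):
  [0→1]: (1693.2+1300.3)/2 × 1 = 1496.75
  [1→1.5]: (1300.3+1139.5)/2 × 0.5 = 609.95
  [1.5→2]: (1139.5+998.6)/2 × 0.5 = 534.525
  Sum = 2641.225 µg/L·hr
IV tail: 998.6/0.264 = 3782.576; AUC_iv,0→∞ = 2641.225 + 3782.576 = 6423.801 µg/L·hr
Trapezoidal AUC_0→5 (oral suspension):
  [0→1]: (0.0+514.9)/2 × 1 = 257.45
  [1→2]: (514.9+503.2)/2 × 1 = 509.05
  [2→5]: (503.2+245.9)/2 × 3 = 1123.65
  Sum = 1890.15 µg/L·hr
oral suspension tail: 245.9/0.264 = 931.439; AUC_ev,0→∞ = 1890.15 + 931.439 = 2821.589 µg/L·hr
F = (AUC_ev/D_ev)/(AUC_iv/D_iv) = (2821.589/500)/(6423.801/200) = 5.643178/32.119005 = 0.1757

F = 0.18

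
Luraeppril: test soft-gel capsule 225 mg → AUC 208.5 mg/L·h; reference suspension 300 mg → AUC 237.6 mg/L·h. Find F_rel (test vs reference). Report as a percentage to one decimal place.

F_rel = (AUC_test/D_test) / (AUC_ref/D_ref)
      = (208.5/225) / (237.6/300)
      = 0.926667 / 0.792 = 1.1700 = 117.00%

F_rel = 117.0%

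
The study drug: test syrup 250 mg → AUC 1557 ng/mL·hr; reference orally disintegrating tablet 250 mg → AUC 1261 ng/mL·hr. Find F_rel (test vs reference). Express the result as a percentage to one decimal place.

F_rel = 123.5%

F_rel = (AUC_test/D_test) / (AUC_ref/D_ref)
      = (1557/250) / (1261/250)
      = 6.228 / 5.044 = 1.2347 = 123.47%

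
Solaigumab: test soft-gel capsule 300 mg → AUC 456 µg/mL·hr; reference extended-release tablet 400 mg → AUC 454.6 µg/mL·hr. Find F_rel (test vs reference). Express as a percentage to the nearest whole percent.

F_rel = 134%

F_rel = (AUC_test/D_test) / (AUC_ref/D_ref)
      = (456/300) / (454.6/400)
      = 1.52 / 1.1365 = 1.3374 = 133.74%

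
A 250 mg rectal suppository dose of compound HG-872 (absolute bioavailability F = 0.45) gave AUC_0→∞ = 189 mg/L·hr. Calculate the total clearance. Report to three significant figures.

CL = 0.595 L/hr

CL = F × Dose / AUC_0→∞
   = 0.45 × 250 / 189 = 0.595238 L/hr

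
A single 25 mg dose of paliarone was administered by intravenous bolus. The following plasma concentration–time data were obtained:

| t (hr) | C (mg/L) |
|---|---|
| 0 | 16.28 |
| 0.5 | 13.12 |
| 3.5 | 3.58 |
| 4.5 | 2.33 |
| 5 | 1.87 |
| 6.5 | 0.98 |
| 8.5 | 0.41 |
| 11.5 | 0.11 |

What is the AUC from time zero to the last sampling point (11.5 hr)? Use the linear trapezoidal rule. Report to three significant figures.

Trapezoidal AUC_0→11.5:
  [0→0.5]: (16.28+13.12)/2 × 0.5 = 7.35
  [0.5→3.5]: (13.12+3.58)/2 × 3 = 25.05
  [3.5→4.5]: (3.58+2.33)/2 × 1 = 2.955
  [4.5→5]: (2.33+1.87)/2 × 0.5 = 1.05
  [5→6.5]: (1.87+0.98)/2 × 1.5 = 2.1375
  [6.5→8.5]: (0.98+0.41)/2 × 2 = 1.39
  [8.5→11.5]: (0.41+0.11)/2 × 3 = 0.78
  Sum = 40.7125 mg/L·hr

AUC = 40.7 mg/L·hr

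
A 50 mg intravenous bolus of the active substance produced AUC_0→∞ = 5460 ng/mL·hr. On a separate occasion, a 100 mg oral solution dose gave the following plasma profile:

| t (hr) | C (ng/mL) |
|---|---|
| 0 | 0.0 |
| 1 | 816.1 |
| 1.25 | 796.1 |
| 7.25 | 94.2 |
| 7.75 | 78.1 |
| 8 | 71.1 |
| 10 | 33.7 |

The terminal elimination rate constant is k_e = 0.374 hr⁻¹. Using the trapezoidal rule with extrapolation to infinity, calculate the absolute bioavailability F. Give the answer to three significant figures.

F = 0.324

Trapezoidal AUC_0→10 (oral solution):
  [0→1]: (0.0+816.1)/2 × 1 = 408.05
  [1→1.25]: (816.1+796.1)/2 × 0.25 = 201.525
  [1.25→7.25]: (796.1+94.2)/2 × 6 = 2670.9
  [7.25→7.75]: (94.2+78.1)/2 × 0.5 = 43.075
  [7.75→8]: (78.1+71.1)/2 × 0.25 = 18.65
  [8→10]: (71.1+33.7)/2 × 2 = 104.8
  Sum = 3447.0 ng/mL·hr
Tail: C_last/k_e = 33.7/0.374 = 90.107
AUC_0→∞ (oral solution) = 3447.0 + 90.107 = 3537.107 ng/mL·hr
F = (AUC_ev/D_ev)/(AUC_iv/D_iv) = (3537.107/100)/(5460/50) = 35.37107/109.2 = 0.3239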